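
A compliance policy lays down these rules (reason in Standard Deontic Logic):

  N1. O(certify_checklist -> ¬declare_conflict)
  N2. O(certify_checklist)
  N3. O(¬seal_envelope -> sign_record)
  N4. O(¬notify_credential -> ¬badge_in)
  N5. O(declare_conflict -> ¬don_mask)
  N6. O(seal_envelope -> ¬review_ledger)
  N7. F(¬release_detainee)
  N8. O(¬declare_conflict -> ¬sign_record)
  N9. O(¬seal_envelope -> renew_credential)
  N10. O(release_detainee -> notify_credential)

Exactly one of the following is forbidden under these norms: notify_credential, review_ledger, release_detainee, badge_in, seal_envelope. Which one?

review_ledger

Premise 2 gives O(certify_checklist).
From O(certify_checklist) and premise 1, O(certify_checklist -> ¬declare_conflict), we obtain O(¬declare_conflict).
Premise 8 is O(¬declare_conflict -> ¬sign_record); since O(¬declare_conflict), deontic closure gives O(¬sign_record).
Premise 3, O(¬seal_envelope -> sign_record), contraposes to O(¬sign_record -> seal_envelope); with O(¬sign_record) we get O(seal_envelope).
Premise 6 is O(seal_envelope -> ¬review_ledger); since O(seal_envelope), deontic closure gives O(¬review_ledger).
So O(¬review_ledger) holds, i.e. review_ledger is forbidden. None of the other listed options is forbidden under the premises.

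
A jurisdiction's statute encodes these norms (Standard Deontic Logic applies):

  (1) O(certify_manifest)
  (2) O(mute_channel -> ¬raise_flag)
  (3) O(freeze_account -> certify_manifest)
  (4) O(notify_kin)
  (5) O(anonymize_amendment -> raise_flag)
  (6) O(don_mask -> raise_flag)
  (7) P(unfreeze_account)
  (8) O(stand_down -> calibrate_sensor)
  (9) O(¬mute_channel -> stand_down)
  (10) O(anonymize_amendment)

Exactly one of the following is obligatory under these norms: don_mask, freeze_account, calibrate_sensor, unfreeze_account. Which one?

Premise 10 gives O(anonymize_amendment).
From O(anonymize_amendment) and premise 5, O(anonymize_amendment -> raise_flag), we obtain O(raise_flag).
Premise 2, O(mute_channel -> ¬raise_flag), contraposes to O(raise_flag -> ¬mute_channel); with O(raise_flag) we get O(¬mute_channel).
Premise 9 is O(¬mute_channel -> stand_down); since O(¬mute_channel), deontic closure gives O(stand_down).
With premise 8, O(stand_down -> calibrate_sensor), the K-axiom yields O(calibrate_sensor).
So O(calibrate_sensor) holds — calibrate_sensor is obligatory. None of the other listed options is made obligatory by any chain of premises.

calibrate_sensor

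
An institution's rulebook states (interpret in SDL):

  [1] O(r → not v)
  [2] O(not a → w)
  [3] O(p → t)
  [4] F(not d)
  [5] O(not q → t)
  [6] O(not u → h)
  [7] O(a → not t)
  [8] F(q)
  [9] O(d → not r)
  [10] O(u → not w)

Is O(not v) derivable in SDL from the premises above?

Premise 1 is O(r → not v), but O(r) is not derivable from the premises, so it does not yield O(not v).
No other premise forces O(not v). An ideal world satisfying every premise can still have not v false, so O(not v) is not derivable.

No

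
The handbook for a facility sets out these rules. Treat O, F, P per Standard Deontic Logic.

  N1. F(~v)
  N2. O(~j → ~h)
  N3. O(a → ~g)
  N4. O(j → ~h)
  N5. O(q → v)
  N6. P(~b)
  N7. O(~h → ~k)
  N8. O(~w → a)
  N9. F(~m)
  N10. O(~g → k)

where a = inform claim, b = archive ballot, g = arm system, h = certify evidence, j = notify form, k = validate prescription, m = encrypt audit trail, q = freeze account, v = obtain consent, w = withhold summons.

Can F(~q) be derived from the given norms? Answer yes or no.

No

Premise 5 is O(q → v); even if O(v) held, inferring O(q) would be affirming the consequent — invalid.
No other premise forces O(q). An ideal world satisfying every premise can still have ~q true, so F(~q) is not derivable.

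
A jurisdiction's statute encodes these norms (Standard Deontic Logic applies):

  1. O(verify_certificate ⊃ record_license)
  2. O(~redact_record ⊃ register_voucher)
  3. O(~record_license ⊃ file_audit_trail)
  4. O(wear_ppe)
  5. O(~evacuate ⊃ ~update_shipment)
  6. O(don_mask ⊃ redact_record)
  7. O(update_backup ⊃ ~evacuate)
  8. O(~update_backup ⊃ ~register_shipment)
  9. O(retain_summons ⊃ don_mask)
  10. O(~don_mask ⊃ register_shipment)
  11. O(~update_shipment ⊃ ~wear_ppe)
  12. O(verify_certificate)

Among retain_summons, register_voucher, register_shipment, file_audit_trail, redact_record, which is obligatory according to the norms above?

Premise 4 gives O(wear_ppe).
Premise 11 is O(~update_shipment ⊃ ~wear_ppe); contrapositively O(wear_ppe ⊃ update_shipment). Since O(wear_ppe) holds, K gives O(update_shipment).
Premise 5, O(~evacuate ⊃ ~update_shipment), contraposes to O(update_shipment ⊃ evacuate); with O(update_shipment) we get O(evacuate).
Premise 7 is O(update_backup ⊃ ~evacuate); contrapositively O(evacuate ⊃ ~update_backup). Since O(evacuate) holds, K gives O(~update_backup).
Applying K to premise 8 (O(~update_backup ⊃ ~register_shipment)) and O(~update_backup) yields O(~register_shipment).
Premise 10 is O(~don_mask ⊃ register_shipment); contrapositively O(~register_shipment ⊃ don_mask). Since O(~register_shipment) holds, K gives O(don_mask).
From O(don_mask) and premise 6, O(don_mask ⊃ redact_record), we obtain O(redact_record).
So O(redact_record) holds — redact_record is obligatory. None of the other listed options is made obligatory by any chain of premises.

redact_record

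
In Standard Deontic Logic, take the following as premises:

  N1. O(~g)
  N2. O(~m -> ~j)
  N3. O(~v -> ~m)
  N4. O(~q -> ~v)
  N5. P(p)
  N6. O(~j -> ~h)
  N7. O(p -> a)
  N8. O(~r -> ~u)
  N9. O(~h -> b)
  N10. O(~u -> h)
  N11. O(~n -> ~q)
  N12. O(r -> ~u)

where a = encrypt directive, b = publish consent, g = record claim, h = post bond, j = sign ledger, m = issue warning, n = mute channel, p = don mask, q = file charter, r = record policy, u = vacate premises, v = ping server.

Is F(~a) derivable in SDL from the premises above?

Premise 7 is O(p -> a), but O(p) is not derivable from the premises (the permission P(p) asserts only ~O(~p), not O(p)), so it does not yield O(a).
No other premise forces O(a). An ideal world satisfying every premise can still have ~a true, so F(~a) is not derivable.

No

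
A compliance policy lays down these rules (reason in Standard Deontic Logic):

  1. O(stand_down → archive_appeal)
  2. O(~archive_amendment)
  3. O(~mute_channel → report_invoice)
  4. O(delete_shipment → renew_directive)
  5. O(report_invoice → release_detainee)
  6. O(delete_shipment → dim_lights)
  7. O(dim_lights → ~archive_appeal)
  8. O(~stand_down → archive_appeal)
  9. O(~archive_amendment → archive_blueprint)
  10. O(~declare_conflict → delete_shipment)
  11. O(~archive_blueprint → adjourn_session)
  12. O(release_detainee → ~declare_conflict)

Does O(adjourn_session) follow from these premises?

Premise 11 is O(~archive_blueprint → adjourn_session), but O(~archive_blueprint) is not derivable from the premises, so it does not yield O(adjourn_session).
No other premise forces O(adjourn_session). An ideal world satisfying every premise can still have adjourn_session false, so O(adjourn_session) is not derivable.

No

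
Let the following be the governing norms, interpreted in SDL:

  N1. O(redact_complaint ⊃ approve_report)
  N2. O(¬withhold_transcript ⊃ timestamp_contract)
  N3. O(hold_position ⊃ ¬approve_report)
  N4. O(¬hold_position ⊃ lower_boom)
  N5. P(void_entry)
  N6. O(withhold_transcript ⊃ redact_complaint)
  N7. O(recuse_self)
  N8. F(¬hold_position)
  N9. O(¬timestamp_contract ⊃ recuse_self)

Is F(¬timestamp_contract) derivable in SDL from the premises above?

Yes

F(¬hold_position) at premise 8 means O(hold_position).
With premise 3, O(hold_position ⊃ ¬approve_report), the K-axiom yields O(¬approve_report).
Premise 1 is O(redact_complaint ⊃ approve_report); contrapositively O(¬approve_report ⊃ ¬redact_complaint). Since O(¬approve_report) holds, K gives O(¬redact_complaint).
The contrapositive of premise 6 (O(withhold_transcript ⊃ redact_complaint)) is O(¬redact_complaint ⊃ ¬withhold_transcript), and O(¬redact_complaint) is already established, so O(¬withhold_transcript).
With premise 2, O(¬withhold_transcript ⊃ timestamp_contract), the K-axiom yields O(timestamp_contract).
Premises 4, 5, 7, 9 do not contribute to this derivation.
So O(timestamp_contract) holds, i.e. F(¬timestamp_contract). The claim follows.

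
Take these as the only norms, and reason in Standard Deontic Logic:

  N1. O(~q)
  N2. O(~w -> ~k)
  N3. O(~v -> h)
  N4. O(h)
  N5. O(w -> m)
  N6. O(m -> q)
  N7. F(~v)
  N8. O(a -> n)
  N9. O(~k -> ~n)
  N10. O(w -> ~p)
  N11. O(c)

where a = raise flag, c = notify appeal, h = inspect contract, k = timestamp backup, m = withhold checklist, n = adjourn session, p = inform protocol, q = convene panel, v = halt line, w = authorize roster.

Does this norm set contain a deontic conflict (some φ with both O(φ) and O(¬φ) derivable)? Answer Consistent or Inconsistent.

Consistent

Premise 3 is O(~v -> h); even if O(h) held, inferring O(~v) would be affirming the consequent — invalid.
So O(~v) is not derivable, and the apparent clash with O(v) does not arise.
A world satisfying every obligation exists (e.g. a=false, c=true, h=true, k=false, m=false, n=false, p=false, q=false, v=true, w=false); no atom is both obligatory and forbidden, so the set is consistent.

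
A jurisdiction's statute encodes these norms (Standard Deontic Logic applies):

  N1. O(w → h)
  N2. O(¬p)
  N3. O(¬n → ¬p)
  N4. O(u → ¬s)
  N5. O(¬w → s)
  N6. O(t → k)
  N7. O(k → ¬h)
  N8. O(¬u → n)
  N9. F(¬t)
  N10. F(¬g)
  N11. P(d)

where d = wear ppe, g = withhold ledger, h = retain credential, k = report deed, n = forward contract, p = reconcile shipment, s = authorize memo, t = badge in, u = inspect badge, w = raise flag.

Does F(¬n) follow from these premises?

Yes

F(¬t) at premise 9 means O(t).
With premise 6, O(t → k), the K-axiom yields O(k).
With premise 7, O(k → ¬h), the K-axiom yields O(¬h).
Premise 1 is O(w → h); contrapositively O(¬h → ¬w). Since O(¬h) holds, K gives O(¬w).
With premise 5, O(¬w → s), the K-axiom yields O(s).
Premise 4 is O(u → ¬s); contrapositively O(s → ¬u). Since O(s) holds, K gives O(¬u).
Applying K to premise 8 (O(¬u → n)) and O(¬u) yields O(n).
Premises 2, 3, 10, 11 do not contribute to this derivation.
So O(n) holds, i.e. F(¬n). The claim follows.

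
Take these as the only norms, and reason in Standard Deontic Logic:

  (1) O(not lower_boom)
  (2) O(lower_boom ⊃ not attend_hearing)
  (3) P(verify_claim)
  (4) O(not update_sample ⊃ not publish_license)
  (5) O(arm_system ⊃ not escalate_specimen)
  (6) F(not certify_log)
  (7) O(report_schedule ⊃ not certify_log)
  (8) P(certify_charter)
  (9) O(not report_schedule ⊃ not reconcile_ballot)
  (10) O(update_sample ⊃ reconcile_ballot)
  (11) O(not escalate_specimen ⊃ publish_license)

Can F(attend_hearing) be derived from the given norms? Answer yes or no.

No

Premise 2 is O(lower_boom ⊃ not attend_hearing), but O(lower_boom) is not derivable from the premises, so it does not yield O(not attend_hearing).
No other premise forces O(not attend_hearing). An ideal world satisfying every premise can still have attend_hearing true, so F(attend_hearing) is not derivable.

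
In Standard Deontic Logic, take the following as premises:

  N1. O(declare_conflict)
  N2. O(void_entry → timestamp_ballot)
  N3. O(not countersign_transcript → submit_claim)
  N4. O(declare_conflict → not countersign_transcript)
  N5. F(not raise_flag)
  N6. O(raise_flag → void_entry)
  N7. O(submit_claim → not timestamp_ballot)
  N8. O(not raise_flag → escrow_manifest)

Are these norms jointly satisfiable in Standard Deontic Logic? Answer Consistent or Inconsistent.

Inconsistent

Premise 5 is F(not raise_flag), i.e. O(raise_flag).
From O(raise_flag) and premise 6, O(raise_flag → void_entry), we obtain O(void_entry).
From O(void_entry) and premise 2, O(void_entry → timestamp_ballot), we obtain O(timestamp_ballot).
Premise 7 is O(submit_claim → not timestamp_ballot); contrapositively O(timestamp_ballot → not submit_claim). Since O(timestamp_ballot) holds, K gives O(not submit_claim).
Premise 3 is O(not countersign_transcript → submit_claim); contrapositively O(not submit_claim → countersign_transcript). Since O(not submit_claim) holds, K gives O(countersign_transcript).
The contrapositive of premise 4 (O(declare_conflict → not countersign_transcript)) is O(countersign_transcript → not declare_conflict), and O(countersign_transcript) is already established, so O(not declare_conflict).
However, premise 1 gives O(declare_conflict).
We now have both O(not declare_conflict) and O(declare_conflict) — declare_conflict is simultaneously obligatory and forbidden, violating the D-axiom.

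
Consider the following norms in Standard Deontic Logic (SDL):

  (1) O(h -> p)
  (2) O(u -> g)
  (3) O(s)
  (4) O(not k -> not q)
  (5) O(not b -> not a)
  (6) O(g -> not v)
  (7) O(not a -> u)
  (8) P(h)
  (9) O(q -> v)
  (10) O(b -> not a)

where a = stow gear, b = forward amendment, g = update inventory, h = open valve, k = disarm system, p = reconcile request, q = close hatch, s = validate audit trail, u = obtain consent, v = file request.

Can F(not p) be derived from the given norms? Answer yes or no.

Premise 1 is O(h -> p), but O(h) is not derivable from the premises (the permission P(h) asserts only not O(not h), not O(h)), so it does not yield O(p).
No other premise forces O(p). An ideal world satisfying every premise can still have not p true, so F(not p) is not derivable.

No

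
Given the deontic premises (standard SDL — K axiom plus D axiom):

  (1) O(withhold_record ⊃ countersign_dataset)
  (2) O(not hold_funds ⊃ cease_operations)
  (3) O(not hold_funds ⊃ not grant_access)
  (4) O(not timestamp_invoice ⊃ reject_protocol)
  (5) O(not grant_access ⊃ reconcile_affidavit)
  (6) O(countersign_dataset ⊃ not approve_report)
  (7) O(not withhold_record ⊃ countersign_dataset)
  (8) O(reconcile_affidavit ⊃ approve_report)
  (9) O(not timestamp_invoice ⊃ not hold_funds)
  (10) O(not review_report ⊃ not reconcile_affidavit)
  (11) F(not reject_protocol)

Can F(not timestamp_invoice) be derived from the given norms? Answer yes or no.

Yes

Premises 7 and 1 are O(not withhold_record ⊃ countersign_dataset) and O(withhold_record ⊃ countersign_dataset); every ideal world satisfies not withhold_record or withhold_record, so in either case countersign_dataset holds — hence O(countersign_dataset).
From O(countersign_dataset) and premise 6, O(countersign_dataset ⊃ not approve_report), we obtain O(not approve_report).
Premise 8, O(reconcile_affidavit ⊃ approve_report), contraposes to O(not approve_report ⊃ not reconcile_affidavit); with O(not approve_report) we get O(not reconcile_affidavit).
The contrapositive of premise 5 (O(not grant_access ⊃ reconcile_affidavit)) is O(not reconcile_affidavit ⊃ grant_access), and O(not reconcile_affidavit) is already established, so O(grant_access).
Premise 3, O(not hold_funds ⊃ not grant_access), contraposes to O(grant_access ⊃ hold_funds); with O(grant_access) we get O(hold_funds).
The contrapositive of premise 9 (O(not timestamp_invoice ⊃ not hold_funds)) is O(hold_funds ⊃ timestamp_invoice), and O(hold_funds) is already established, so O(timestamp_invoice).
Premises 2, 4, 10, 11 do not contribute to this derivation.
So O(timestamp_invoice) holds, i.e. F(not timestamp_invoice). The claim follows.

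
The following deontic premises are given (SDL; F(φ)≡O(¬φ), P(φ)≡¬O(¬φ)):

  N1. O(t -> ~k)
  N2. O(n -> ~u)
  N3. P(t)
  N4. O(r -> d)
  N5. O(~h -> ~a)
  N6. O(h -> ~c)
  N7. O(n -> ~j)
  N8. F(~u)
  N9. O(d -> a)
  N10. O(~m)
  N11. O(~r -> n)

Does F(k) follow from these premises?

No

Premise 1 is O(t -> ~k), but O(t) is not derivable from the premises (the permission P(t) asserts only ~O(~t), not O(t)), so it does not yield O(~k).
No other premise forces O(~k). An ideal world satisfying every premise can still have k true, so F(k) is not derivable.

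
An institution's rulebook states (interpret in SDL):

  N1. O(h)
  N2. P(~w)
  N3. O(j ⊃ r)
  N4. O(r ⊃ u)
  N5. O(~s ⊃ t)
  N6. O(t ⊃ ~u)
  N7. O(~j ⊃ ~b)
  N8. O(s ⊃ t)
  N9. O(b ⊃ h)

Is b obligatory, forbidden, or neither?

Forbidden

By case analysis on s: premise 8 gives O(s ⊃ t) and premise 5 gives O(~s ⊃ t), so O(t) either way.
Premise 6 is O(t ⊃ ~u); since O(t), deontic closure gives O(~u).
The contrapositive of premise 4 (O(r ⊃ u)) is O(~u ⊃ ~r), and O(~u) is already established, so O(~r).
Premise 3, O(j ⊃ r), contraposes to O(~r ⊃ ~j); with O(~r) we get O(~j).
Applying K to premise 7 (O(~j ⊃ ~b)) and O(~j) yields O(~b).
Premises 1, 2, 9 do not contribute to this derivation.
Thus O(~b), which is F(b): b is forbidden.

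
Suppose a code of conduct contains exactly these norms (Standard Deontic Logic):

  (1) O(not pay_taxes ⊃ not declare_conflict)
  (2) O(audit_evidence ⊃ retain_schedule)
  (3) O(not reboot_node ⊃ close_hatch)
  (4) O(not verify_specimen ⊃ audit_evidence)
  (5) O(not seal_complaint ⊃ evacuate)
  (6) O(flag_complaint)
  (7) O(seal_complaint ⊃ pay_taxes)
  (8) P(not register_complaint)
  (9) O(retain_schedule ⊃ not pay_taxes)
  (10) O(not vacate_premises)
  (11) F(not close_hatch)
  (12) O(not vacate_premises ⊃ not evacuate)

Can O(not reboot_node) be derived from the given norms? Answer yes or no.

No

Premise 3 is O(not reboot_node ⊃ close_hatch); even if O(close_hatch) held, inferring O(not reboot_node) would be affirming the consequent — invalid.
No other premise forces O(not reboot_node). An ideal world satisfying every premise can still have not reboot_node false, so O(not reboot_node) is not derivable.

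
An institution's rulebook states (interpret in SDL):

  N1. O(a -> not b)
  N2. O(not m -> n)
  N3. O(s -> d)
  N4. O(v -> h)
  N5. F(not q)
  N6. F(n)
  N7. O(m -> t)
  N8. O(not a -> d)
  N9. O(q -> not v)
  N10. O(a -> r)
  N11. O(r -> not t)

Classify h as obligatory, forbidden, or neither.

Neither

Premise 4 is O(v -> h), but O(v) is not derivable from the premises, so it does not yield O(h).
No premise or chain of K-axiom applications forces O(h), and none forces O(not h). So h is neither obligatory nor forbidden under these norms.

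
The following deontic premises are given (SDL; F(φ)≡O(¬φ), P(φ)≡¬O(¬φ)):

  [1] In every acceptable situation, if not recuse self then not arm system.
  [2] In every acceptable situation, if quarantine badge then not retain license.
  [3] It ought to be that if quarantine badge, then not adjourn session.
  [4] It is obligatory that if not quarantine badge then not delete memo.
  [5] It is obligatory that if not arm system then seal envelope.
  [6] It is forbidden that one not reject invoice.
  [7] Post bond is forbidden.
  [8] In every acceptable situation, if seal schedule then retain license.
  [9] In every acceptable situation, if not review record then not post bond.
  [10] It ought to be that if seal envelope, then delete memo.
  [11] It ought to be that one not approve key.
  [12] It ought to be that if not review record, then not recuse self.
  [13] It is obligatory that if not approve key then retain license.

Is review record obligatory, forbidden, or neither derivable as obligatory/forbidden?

From premise 11 we have O(¬approve_key).
From O(¬approve_key) and premise 13, O(¬approve_key → retain_license), we obtain O(retain_license).
Premise 2, O(quarantine_badge → ¬retain_license), contraposes to O(retain_license → ¬quarantine_badge); with O(retain_license) we get O(¬quarantine_badge).
Applying K to premise 4 (O(¬quarantine_badge → ¬delete_memo)) and O(¬quarantine_badge) yields O(¬delete_memo).
The contrapositive of premise 10 (O(seal_envelope → delete_memo)) is O(¬delete_memo → ¬seal_envelope), and O(¬delete_memo) is already established, so O(¬seal_envelope).
Premise 5, O(¬arm_system → seal_envelope), contraposes to O(¬seal_envelope → arm_system); with O(¬seal_envelope) we get O(arm_system).
Premise 1, O(¬recuse_self → ¬arm_system), contraposes to O(arm_system → recuse_self); with O(arm_system) we get O(recuse_self).
Premise 12 is O(¬review_record → ¬recuse_self); contrapositively O(recuse_self → review_record). Since O(recuse_self) holds, K gives O(review_record).
Premises 3, 6, 7, 8, 9 do not contribute to this derivation.
Hence review_record is obligatory.

Obligatory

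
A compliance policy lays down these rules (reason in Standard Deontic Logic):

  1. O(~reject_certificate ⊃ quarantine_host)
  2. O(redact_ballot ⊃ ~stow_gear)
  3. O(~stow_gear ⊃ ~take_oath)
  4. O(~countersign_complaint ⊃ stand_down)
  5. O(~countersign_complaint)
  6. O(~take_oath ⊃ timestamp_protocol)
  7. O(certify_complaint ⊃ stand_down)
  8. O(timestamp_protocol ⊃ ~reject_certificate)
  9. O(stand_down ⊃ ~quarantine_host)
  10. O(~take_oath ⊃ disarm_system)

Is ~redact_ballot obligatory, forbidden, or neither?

Premise 5 states O(~countersign_complaint) outright.
Premise 4 is O(~countersign_complaint ⊃ stand_down); since O(~countersign_complaint), deontic closure gives O(stand_down).
With premise 9, O(stand_down ⊃ ~quarantine_host), the K-axiom yields O(~quarantine_host).
Premise 1 is O(~reject_certificate ⊃ quarantine_host); contrapositively O(~quarantine_host ⊃ reject_certificate). Since O(~quarantine_host) holds, K gives O(reject_certificate).
Premise 8, O(timestamp_protocol ⊃ ~reject_certificate), contraposes to O(reject_certificate ⊃ ~timestamp_protocol); with O(reject_certificate) we get O(~timestamp_protocol).
The contrapositive of premise 6 (O(~take_oath ⊃ timestamp_protocol)) is O(~timestamp_protocol ⊃ take_oath), and O(~timestamp_protocol) is already established, so O(take_oath).
Premise 3 is O(~stow_gear ⊃ ~take_oath); contrapositively O(take_oath ⊃ stow_gear). Since O(take_oath) holds, K gives O(stow_gear).
Premise 2, O(redact_ballot ⊃ ~stow_gear), contraposes to O(stow_gear ⊃ ~redact_ballot); with O(stow_gear) we get O(~redact_ballot).
Premises 7, 10 do not contribute to this derivation.
Hence ~redact_ballot is obligatory.

Obligatory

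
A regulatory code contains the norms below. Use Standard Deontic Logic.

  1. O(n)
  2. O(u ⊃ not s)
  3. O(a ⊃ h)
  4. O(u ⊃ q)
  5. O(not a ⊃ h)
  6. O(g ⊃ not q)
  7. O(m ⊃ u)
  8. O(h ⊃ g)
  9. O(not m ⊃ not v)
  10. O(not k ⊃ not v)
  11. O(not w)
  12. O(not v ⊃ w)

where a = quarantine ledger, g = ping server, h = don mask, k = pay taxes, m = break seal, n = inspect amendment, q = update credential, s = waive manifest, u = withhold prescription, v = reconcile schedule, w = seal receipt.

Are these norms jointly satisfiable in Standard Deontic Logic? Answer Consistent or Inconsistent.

By case analysis on a: premise 3 gives O(a ⊃ h) and premise 5 gives O(not a ⊃ h), so O(h) either way.
With premise 8, O(h ⊃ g), the K-axiom yields O(g).
Applying K to premise 6 (O(g ⊃ not q)) and O(g) yields O(not q).
Premise 4 is O(u ⊃ q); contrapositively O(not q ⊃ not u). Since O(not q) holds, K gives O(not u).
Premise 7 is O(m ⊃ u); contrapositively O(not u ⊃ not m). Since O(not u) holds, K gives O(not m).
From O(not m) and premise 9, O(not m ⊃ not v), we obtain O(not v).
With premise 12, O(not v ⊃ w), the K-axiom yields O(w).
However, premise 11 gives O(not w).
We now have both O(w) and O(not w) — w is simultaneously obligatory and forbidden, violating the D-axiom.

Inconsistent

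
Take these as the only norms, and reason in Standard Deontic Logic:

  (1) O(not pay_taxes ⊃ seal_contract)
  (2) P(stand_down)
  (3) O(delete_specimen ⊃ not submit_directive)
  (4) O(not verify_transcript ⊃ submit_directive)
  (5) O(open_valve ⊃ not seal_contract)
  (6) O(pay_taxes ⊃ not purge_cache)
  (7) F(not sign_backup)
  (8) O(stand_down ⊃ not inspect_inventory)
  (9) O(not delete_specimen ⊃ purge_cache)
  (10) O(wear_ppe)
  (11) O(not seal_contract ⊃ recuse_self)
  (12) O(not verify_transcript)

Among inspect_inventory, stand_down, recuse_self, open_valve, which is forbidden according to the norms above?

open_valve

Premise 12 gives O(not verify_transcript).
With premise 4, O(not verify_transcript ⊃ submit_directive), the K-axiom yields O(submit_directive).
Premise 3 is O(delete_specimen ⊃ not submit_directive); contrapositively O(submit_directive ⊃ not delete_specimen). Since O(submit_directive) holds, K gives O(not delete_specimen).
From O(not delete_specimen) and premise 9, O(not delete_specimen ⊃ purge_cache), we obtain O(purge_cache).
The contrapositive of premise 6 (O(pay_taxes ⊃ not purge_cache)) is O(purge_cache ⊃ not pay_taxes), and O(purge_cache) is already established, so O(not pay_taxes).
With premise 1, O(not pay_taxes ⊃ seal_contract), the K-axiom yields O(seal_contract).
The contrapositive of premise 5 (O(open_valve ⊃ not seal_contract)) is O(seal_contract ⊃ not open_valve), and O(seal_contract) is already established, so O(not open_valve).
So O(not open_valve) holds, i.e. open_valve is forbidden. None of the other listed options is forbidden under the premises.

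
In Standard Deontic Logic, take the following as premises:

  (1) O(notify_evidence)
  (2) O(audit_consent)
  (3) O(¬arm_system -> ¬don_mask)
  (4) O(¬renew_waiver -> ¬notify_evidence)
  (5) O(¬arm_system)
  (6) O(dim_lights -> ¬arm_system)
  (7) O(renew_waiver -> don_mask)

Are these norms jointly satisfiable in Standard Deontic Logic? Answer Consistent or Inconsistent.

Inconsistent

Premise 5 gives O(¬arm_system).
Premise 3 is O(¬arm_system -> ¬don_mask); since O(¬arm_system), deontic closure gives O(¬don_mask).
Premise 7 is O(renew_waiver -> don_mask); contrapositively O(¬don_mask -> ¬renew_waiver). Since O(¬don_mask) holds, K gives O(¬renew_waiver).
From O(¬renew_waiver) and premise 4, O(¬renew_waiver -> ¬notify_evidence), we obtain O(¬notify_evidence).
However, premise 1 gives O(notify_evidence).
We now have both O(¬notify_evidence) and O(notify_evidence) — notify_evidence is simultaneously obligatory and forbidden, violating the D-axiom.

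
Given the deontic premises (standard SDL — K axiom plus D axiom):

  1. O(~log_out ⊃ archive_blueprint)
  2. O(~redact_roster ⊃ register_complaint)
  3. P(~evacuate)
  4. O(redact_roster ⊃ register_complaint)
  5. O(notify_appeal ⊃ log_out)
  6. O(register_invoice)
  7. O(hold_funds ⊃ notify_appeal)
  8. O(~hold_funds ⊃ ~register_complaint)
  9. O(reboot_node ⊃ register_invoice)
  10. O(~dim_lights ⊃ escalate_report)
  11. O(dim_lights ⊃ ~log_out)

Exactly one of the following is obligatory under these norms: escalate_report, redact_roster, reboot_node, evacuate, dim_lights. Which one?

By case analysis on ~redact_roster: premise 2 gives O(~redact_roster ⊃ register_complaint) and premise 4 gives O(redact_roster ⊃ register_complaint), so O(register_complaint) either way.
Premise 8 is O(~hold_funds ⊃ ~register_complaint); contrapositively O(register_complaint ⊃ hold_funds). Since O(register_complaint) holds, K gives O(hold_funds).
With premise 7, O(hold_funds ⊃ notify_appeal), the K-axiom yields O(notify_appeal).
Applying K to premise 5 (O(notify_appeal ⊃ log_out)) and O(notify_appeal) yields O(log_out).
The contrapositive of premise 11 (O(dim_lights ⊃ ~log_out)) is O(log_out ⊃ ~dim_lights), and O(log_out) is already established, so O(~dim_lights).
Applying K to premise 10 (O(~dim_lights ⊃ escalate_report)) and O(~dim_lights) yields O(escalate_report).
So O(escalate_report) holds — escalate_report is obligatory. None of the other listed options is made obligatory by any chain of premises.

escalate_report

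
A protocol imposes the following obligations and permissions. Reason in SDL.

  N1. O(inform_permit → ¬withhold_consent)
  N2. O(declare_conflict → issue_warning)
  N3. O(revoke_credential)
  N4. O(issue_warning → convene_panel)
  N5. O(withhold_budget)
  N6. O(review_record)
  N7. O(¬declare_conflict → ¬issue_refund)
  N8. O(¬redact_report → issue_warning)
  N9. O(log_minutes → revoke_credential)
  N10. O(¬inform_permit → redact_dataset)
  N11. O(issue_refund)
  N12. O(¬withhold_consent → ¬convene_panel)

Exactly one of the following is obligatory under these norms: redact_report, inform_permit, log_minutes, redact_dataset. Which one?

redact_dataset

From premise 11 we have O(issue_refund).
The contrapositive of premise 7 (O(¬declare_conflict → ¬issue_refund)) is O(issue_refund → declare_conflict), and O(issue_refund) is already established, so O(declare_conflict).
Applying K to premise 2 (O(declare_conflict → issue_warning)) and O(declare_conflict) yields O(issue_warning).
With premise 4, O(issue_warning → convene_panel), the K-axiom yields O(convene_panel).
Premise 12 is O(¬withhold_consent → ¬convene_panel); contrapositively O(convene_panel → withhold_consent). Since O(convene_panel) holds, K gives O(withhold_consent).
The contrapositive of premise 1 (O(inform_permit → ¬withhold_consent)) is O(withhold_consent → ¬inform_permit), and O(withhold_consent) is already established, so O(¬inform_permit).
Applying K to premise 10 (O(¬inform_permit → redact_dataset)) and O(¬inform_permit) yields O(redact_dataset).
So O(redact_dataset) holds — redact_dataset is obligatory. None of the other listed options is made obligatory by any chain of premises.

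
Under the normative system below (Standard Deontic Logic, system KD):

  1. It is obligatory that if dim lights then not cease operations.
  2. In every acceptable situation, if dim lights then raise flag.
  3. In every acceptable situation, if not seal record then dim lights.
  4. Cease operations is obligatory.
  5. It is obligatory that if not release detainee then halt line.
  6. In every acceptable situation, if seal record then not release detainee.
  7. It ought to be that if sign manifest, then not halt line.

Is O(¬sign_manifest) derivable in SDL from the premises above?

Yes

From premise 4 we have O(cease_operations).
Premise 1 is O(dim_lights → ¬cease_operations); contrapositively O(cease_operations → ¬dim_lights). Since O(cease_operations) holds, K gives O(¬dim_lights).
The contrapositive of premise 3 (O(¬seal_record → dim_lights)) is O(¬dim_lights → seal_record), and O(¬dim_lights) is already established, so O(seal_record).
Premise 6 is O(seal_record → ¬release_detainee); since O(seal_record), deontic closure gives O(¬release_detainee).
Applying K to premise 5 (O(¬release_detainee → halt_line)) and O(¬release_detainee) yields O(halt_line).
The contrapositive of premise 7 (O(sign_manifest → ¬halt_line)) is O(halt_line → ¬sign_manifest), and O(halt_line) is already established, so O(¬sign_manifest).
Premise 2 does not contribute to this derivation.
So O(¬sign_manifest) follows.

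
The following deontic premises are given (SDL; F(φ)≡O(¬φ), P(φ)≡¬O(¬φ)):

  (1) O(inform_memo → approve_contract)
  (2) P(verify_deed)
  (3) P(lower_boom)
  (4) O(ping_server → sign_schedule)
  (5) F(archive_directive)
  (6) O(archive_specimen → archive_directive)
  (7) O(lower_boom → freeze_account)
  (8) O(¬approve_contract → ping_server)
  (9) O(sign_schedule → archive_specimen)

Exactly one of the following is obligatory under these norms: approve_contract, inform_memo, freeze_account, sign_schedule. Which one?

Premise 5 is F(archive_directive), i.e. O(¬archive_directive).
Premise 6 is O(archive_specimen → archive_directive); contrapositively O(¬archive_directive → ¬archive_specimen). Since O(¬archive_directive) holds, K gives O(¬archive_specimen).
Premise 9, O(sign_schedule → archive_specimen), contraposes to O(¬archive_specimen → ¬sign_schedule); with O(¬archive_specimen) we get O(¬sign_schedule).
Premise 4 is O(ping_server → sign_schedule); contrapositively O(¬sign_schedule → ¬ping_server). Since O(¬sign_schedule) holds, K gives O(¬ping_server).
Premise 8, O(¬approve_contract → ping_server), contraposes to O(¬ping_server → approve_contract); with O(¬ping_server) we get O(approve_contract).
So O(approve_contract) holds — approve_contract is obligatory. None of the other listed options is made obligatory by any chain of premises.

approve_contract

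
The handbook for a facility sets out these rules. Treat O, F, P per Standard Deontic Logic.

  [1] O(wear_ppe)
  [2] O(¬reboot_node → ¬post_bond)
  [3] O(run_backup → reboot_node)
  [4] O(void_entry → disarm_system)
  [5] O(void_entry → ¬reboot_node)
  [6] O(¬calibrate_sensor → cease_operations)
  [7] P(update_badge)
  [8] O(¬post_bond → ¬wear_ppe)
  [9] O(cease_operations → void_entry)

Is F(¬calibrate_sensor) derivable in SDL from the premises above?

Yes

From premise 1 we have O(wear_ppe).
Premise 8 is O(¬post_bond → ¬wear_ppe); contrapositively O(wear_ppe → post_bond). Since O(wear_ppe) holds, K gives O(post_bond).
Premise 2, O(¬reboot_node → ¬post_bond), contraposes to O(post_bond → reboot_node); with O(post_bond) we get O(reboot_node).
The contrapositive of premise 5 (O(void_entry → ¬reboot_node)) is O(reboot_node → ¬void_entry), and O(reboot_node) is already established, so O(¬void_entry).
Premise 9 is O(cease_operations → void_entry); contrapositively O(¬void_entry → ¬cease_operations). Since O(¬void_entry) holds, K gives O(¬cease_operations).
Premise 6, O(¬calibrate_sensor → cease_operations), contraposes to O(¬cease_operations → calibrate_sensor); with O(¬cease_operations) we get O(calibrate_sensor).
Premises 3, 4, 7 do not contribute to this derivation.
So O(calibrate_sensor) holds, i.e. F(¬calibrate_sensor). The claim follows.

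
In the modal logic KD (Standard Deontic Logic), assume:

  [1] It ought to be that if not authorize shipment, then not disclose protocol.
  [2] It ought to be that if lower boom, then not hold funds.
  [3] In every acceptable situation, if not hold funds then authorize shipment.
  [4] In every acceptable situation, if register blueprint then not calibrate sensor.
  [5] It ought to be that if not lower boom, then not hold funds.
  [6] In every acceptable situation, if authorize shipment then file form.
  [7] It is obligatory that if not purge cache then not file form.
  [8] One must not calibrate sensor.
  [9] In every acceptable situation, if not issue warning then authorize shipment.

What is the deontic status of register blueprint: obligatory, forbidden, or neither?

Premise 4 is O(register_blueprint → ¬calibrate_sensor); even if O(¬calibrate_sensor) held, inferring O(register_blueprint) would be affirming the consequent — invalid.
No premise or chain of K-axiom applications forces O(register_blueprint), and none forces O(¬register_blueprint). So register_blueprint is neither obligatory nor forbidden under these norms.

Neither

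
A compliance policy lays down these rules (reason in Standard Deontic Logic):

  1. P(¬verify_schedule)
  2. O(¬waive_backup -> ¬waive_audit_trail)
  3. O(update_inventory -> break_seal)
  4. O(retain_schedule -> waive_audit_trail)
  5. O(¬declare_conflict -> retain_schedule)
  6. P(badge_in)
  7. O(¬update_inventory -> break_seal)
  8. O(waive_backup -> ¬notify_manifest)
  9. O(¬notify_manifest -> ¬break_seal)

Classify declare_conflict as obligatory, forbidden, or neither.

Premises 7 and 3 are O(¬update_inventory -> break_seal) and O(update_inventory -> break_seal); every ideal world satisfies ¬update_inventory or update_inventory, so in either case break_seal holds — hence O(break_seal).
Premise 9, O(¬notify_manifest -> ¬break_seal), contraposes to O(break_seal -> notify_manifest); with O(break_seal) we get O(notify_manifest).
Premise 8, O(waive_backup -> ¬notify_manifest), contraposes to O(notify_manifest -> ¬waive_backup); with O(notify_manifest) we get O(¬waive_backup).
From O(¬waive_backup) and premise 2, O(¬waive_backup -> ¬waive_audit_trail), we obtain O(¬waive_audit_trail).
The contrapositive of premise 4 (O(retain_schedule -> waive_audit_trail)) is O(¬waive_audit_trail -> ¬retain_schedule), and O(¬waive_audit_trail) is already established, so O(¬retain_schedule).
Premise 5, O(¬declare_conflict -> retain_schedule), contraposes to O(¬retain_schedule -> declare_conflict); with O(¬retain_schedule) we get O(declare_conflict).
Premises 1, 6 do not contribute to this derivation.
Hence declare_conflict is obligatory.

Obligatory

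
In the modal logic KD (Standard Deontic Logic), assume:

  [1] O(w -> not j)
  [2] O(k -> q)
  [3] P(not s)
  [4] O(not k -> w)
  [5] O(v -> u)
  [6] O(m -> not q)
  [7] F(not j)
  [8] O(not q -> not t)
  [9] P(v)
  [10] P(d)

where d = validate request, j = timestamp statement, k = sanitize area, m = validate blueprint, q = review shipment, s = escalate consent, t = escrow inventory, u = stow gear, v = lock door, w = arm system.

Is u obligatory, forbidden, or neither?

Premise 5 is O(v -> u), but O(v) is not derivable from the premises (the permission P(v) asserts only not O(not v), not O(v)), so it does not yield O(u).
No premise or chain of K-axiom applications forces O(u), and none forces O(not u). So u is neither obligatory nor forbidden under these norms.

Neither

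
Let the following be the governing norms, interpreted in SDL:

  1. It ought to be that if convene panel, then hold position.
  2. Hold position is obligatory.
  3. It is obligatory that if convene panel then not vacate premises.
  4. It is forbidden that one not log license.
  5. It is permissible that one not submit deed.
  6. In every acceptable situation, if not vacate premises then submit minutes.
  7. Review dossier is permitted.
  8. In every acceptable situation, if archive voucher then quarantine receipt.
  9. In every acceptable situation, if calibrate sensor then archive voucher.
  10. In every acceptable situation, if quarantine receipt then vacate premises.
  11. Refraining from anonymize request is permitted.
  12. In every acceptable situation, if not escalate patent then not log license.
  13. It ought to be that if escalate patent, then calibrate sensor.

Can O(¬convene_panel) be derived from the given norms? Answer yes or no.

Yes

F(¬log_license) at premise 4 means O(log_license).
Premise 12, O(¬escalate_patent → ¬log_license), contraposes to O(log_license → escalate_patent); with O(log_license) we get O(escalate_patent).
From O(escalate_patent) and premise 13, O(escalate_patent → calibrate_sensor), we obtain O(calibrate_sensor).
Premise 9 is O(calibrate_sensor → archive_voucher); since O(calibrate_sensor), deontic closure gives O(archive_voucher).
From O(archive_voucher) and premise 8, O(archive_voucher → quarantine_receipt), we obtain O(quarantine_receipt).
Applying K to premise 10 (O(quarantine_receipt → vacate_premises)) and O(quarantine_receipt) yields O(vacate_premises).
Premise 3, O(convene_panel → ¬vacate_premises), contraposes to O(vacate_premises → ¬convene_panel); with O(vacate_premises) we get O(¬convene_panel).
Premises 1, 2, 5, 6, 7, 11 do not contribute to this derivation.
So O(¬convene_panel) follows.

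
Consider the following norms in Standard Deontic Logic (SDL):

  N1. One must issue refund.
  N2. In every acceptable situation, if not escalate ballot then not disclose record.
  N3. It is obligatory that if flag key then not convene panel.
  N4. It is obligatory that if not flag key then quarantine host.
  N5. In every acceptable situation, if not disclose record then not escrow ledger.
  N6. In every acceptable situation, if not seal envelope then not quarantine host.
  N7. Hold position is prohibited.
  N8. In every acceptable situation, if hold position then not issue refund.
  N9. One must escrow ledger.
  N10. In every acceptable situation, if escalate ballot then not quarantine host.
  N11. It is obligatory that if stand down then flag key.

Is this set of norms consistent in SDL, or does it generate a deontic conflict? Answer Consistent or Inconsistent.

Premise 8 is O(hold_position → ¬issue_refund), but O(hold_position) is not derivable from the premises, so it does not yield O(¬issue_refund).
So O(¬issue_refund) is not derivable, and the apparent clash with O(issue_refund) does not arise.
A world satisfying every obligation exists (e.g. convene_panel=false, disclose_record=true, escalate_ballot=true, escrow_ledger=true, flag_key=true, hold_position=false, issue_refund=true, quarantine_host=false, seal_envelope=false, stand_down=false); no atom is both obligatory and forbidden, so the set is consistent.

Consistent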